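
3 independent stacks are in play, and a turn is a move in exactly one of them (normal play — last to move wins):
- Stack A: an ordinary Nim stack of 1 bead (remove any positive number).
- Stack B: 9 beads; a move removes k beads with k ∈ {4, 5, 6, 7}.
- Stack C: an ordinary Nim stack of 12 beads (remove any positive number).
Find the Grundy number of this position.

Stack A is a plain Nim stack of size 1, so its Grundy value is 1.
Grundy values for stack B (subtraction set {4, 5, 6, 7}):
k:     0  1  2  3  4  5  6  7  8  9
g(k):  0  0  0  0  1  1  1  1  2  2
So g(9) = 2.
Stack C is a plain Nim stack of size 12, so its Grundy value is 12.
The value of a disjunctive sum is the nim-sum of the parts.
Combined value = 1 ⊕ 2 ⊕ 12 = 15.

15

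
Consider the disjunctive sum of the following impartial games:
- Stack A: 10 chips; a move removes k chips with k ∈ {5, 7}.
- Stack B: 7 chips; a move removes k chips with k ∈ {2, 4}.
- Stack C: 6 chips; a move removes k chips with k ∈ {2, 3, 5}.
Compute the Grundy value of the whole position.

1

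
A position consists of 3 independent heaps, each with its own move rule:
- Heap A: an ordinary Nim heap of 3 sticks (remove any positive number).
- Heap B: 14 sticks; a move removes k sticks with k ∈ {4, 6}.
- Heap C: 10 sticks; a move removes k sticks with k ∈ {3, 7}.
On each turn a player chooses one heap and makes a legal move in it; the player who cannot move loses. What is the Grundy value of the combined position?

2

Heap A is a plain Nim heap of size 3, so its Grundy value is 3.
For heap B, compute g(0), g(1), … with moves {4, 6}:
g(0) = mex{} = 0
g(1) = mex{} = 0
g(2) = mex{} = 0
g(3) = mex{} = 0
g(4) = mex{0} = 1
g(5) = mex{0} = 1
g(6) = mex{0} = 1
g(7) = mex{0} = 1
g(8) = mex{0,1} = 2
g(9) = mex{0,1} = 2
g(10) = mex{1} = 0
g(11) = mex{1} = 0
g(12) = mex{1,2} = 0
g(13) = mex{1,2} = 0
g(14) = mex{0,2} = 1
So g(14) = 1.
Build the Grundy sequence for heap C with g(k) = mex{g(k−s) : s ∈ {3, 7}, s ≤ k}:
k:     0  1  2  3  4  5  6  7  8  9 10
g(k):  0  0  0  1  1  1  0  2  2  1  0
So g(10) = 0.
By the Sprague-Grundy theorem, the Grundy value of a sum of independent games is the XOR of the component values.
Combined value = 3 XOR 1 XOR 0 = 2.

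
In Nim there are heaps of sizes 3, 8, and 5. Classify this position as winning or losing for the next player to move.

Winning position

Nim-sum: 3 ^ 8 ^ 5 = 14.
The nim-sum is 14 ≠ 0, so this is an N-position: the player to move can win.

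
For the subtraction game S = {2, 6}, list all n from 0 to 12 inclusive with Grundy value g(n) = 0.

0, 1, 4, 5, 8, 9, 12

Grundy values for subtraction set {2, 6}:
g(0) = mex{} = 0
g(1) = mex{} = 0
g(2) = mex{0} = 1
g(3) = mex{0} = 1
g(4) = mex{1} = 0
g(5) = mex{1} = 0
g(6) = mex{0} = 1
g(7) = mex{0} = 1
g(8) = mex{1} = 0
g(9) = mex{1} = 0
g(10) = mex{0} = 1
g(11) = mex{0} = 1
g(12) = mex{1} = 0
The P-positions (g = 0) in 0..12 are 0, 1, 4, 5, 8, 9, 12.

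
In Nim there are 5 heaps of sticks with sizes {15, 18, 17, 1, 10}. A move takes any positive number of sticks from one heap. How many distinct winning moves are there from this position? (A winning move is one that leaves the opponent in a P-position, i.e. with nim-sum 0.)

1

Write each in binary and XOR column by column:
  01111  (15)
  10010  (18)
  10001  (17)
  00001  (1)
  01010  (10)
  -----
  00111  (7)
The overall nim-sum is X = 7. A heap of size p has a winning move iff p XOR X < p (reduce it to p XOR X).
  15: 15 XOR 7 = 8 < 15 — winning move (to 8).
  18: 18 XOR 7 = 21 ≥ 18 — no move.
  17: 17 XOR 7 = 22 ≥ 17 — no move.
  1: 1 XOR 7 = 6 ≥ 1 — no move.
  10: 10 XOR 7 = 13 ≥ 10 — no move.
That gives 1 winning move.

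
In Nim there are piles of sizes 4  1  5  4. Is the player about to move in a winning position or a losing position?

Winning position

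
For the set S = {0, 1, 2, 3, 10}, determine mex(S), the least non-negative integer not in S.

4

The values 0, 1, 2, 3 are all present; 4 is the first non-negative integer missing from the set.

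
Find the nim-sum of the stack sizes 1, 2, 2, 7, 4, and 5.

Nim-sum: 1 ^ 2 ^ 2 ^ 7 ^ 4 ^ 5 = 7.

7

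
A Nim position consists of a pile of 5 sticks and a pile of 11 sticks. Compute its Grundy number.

14

In binary:
  0101  (5)
  1011  (11)
  ----
  1110  (14)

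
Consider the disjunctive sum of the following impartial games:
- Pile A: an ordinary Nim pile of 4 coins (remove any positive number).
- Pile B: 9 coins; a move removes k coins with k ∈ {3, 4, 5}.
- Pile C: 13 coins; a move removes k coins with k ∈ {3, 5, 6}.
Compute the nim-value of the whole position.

5

Pile A is a plain Nim pile of size 4, so its Grundy value is 4.
For pile B, compute g(0), g(1), … with moves {3, 4, 5}:
g(0) = mex{} = 0
g(1) = mex{} = 0
g(2) = mex{} = 0
g(3) = mex{0} = 1
g(4) = mex{0} = 1
g(5) = mex{0} = 1
g(6) = mex{0,1} = 2
g(7) = mex{0,1} = 2
g(8) = mex{1} = 0
g(9) = mex{1,2} = 0
So g(9) = 0.
Grundy values for pile C (subtraction set {3, 5, 6}):
k:     0  1  2  3  4  5  6  7  8  9 10 11 12 13
g(k):  0  0  0  1  1  1  2  2  2  0  0  0  1  1
So g(13) = 1.
The value of a disjunctive sum is the nim-sum of the parts.
Combined value = 4 ⊕ 0 ⊕ 1 = 5.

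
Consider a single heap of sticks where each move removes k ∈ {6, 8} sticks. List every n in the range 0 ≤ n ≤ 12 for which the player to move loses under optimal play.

0, 1, 2, 3, 4, 5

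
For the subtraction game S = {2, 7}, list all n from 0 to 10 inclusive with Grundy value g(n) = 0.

Grundy values for subtraction set {2, 7}:
g(0) = mex{} = 0
g(1) = mex{} = 0
g(2) = mex{0} = 1
g(3) = mex{0} = 1
g(4) = mex{1} = 0
g(5) = mex{1} = 0
g(6) = mex{0} = 1
g(7) = mex{0} = 1
g(8) = mex{0,1} = 2
g(9) = mex{1} = 0
g(10) = mex{1,2} = 0
The P-positions (g = 0) in 0..10 are 0, 1, 4, 5, 9, 10.

0, 1, 4, 5, 9, 10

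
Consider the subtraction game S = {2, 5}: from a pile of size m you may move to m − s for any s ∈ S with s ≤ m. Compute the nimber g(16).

1

Build the Grundy sequence with g(k) = mex{g(k−s) : s ∈ {2, 5}, s ≤ k}:
k:     0  1  2  3  4  5  6  7  8  9 10 11 12 13 14 15 16
g(k):  0  0  1  1  0  2  1  0  0  1  1  0  2  1  0  0  1
So g(16) = 1.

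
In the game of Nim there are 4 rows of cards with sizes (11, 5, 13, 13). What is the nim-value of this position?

14

Compute the nim-sum pairwise:
11 ^ 5 = 14
14 ^ 13 = 3
3 ^ 13 = 14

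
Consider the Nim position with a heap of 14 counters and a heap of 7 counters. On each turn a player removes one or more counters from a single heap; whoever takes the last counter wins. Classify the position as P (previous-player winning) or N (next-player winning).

Write each in binary and XOR column by column:
  1110  (14)
  0111  (7)
  ----
  1001  (9)
The nim-sum is 9 ≠ 0, so this is an N-position: the player to move can win.

N-position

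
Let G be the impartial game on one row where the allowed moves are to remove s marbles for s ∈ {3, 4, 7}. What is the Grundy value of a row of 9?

3

Compute g(0), g(1), … for moves {3, 4, 7}:
g(0) = mex{} = 0
g(1) = mex{} = 0
g(2) = mex{} = 0
g(3) = mex{0} = 1
g(4) = mex{0} = 1
g(5) = mex{0} = 1
g(6) = mex{0,1} = 2
g(7) = mex{0,1} = 2
g(8) = mex{0,1} = 2
g(9) = mex{0,1,2} = 3
So g(9) = 3.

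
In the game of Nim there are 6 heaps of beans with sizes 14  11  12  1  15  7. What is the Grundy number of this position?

0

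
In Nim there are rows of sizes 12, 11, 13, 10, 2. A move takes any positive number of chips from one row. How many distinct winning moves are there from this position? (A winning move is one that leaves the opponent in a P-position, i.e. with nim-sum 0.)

3

Bitwise XOR of the heap sizes:
  1100  (12)
  1011  (11)
  1101  (13)
  1010  (10)
  0010  (2)
  ----
  0010  (2)
The overall nim-sum is X = 2. A row of size p has a winning move iff p XOR X < p (reduce it to p XOR X).
  12: 12 XOR 2 = 14 ≥ 12 — no move.
  11: 11 XOR 2 = 9 < 11 — winning move (to 9).
  13: 13 XOR 2 = 15 ≥ 13 — no move.
  10: 10 XOR 2 = 8 < 10 — winning move (to 8).
  2: 2 XOR 2 = 0 < 2 — winning move (to 0).
That gives 3 winning moves.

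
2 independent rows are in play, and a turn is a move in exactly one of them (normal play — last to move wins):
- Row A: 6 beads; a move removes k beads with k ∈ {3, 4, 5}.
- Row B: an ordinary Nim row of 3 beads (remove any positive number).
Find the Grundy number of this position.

1

Grundy values for row A (subtraction set {3, 4, 5}):
g(0) = mex{} = 0
g(1) = mex{} = 0
g(2) = mex{} = 0
g(3) = mex{0} = 1
g(4) = mex{0} = 1
g(5) = mex{0} = 1
g(6) = mex{0,1} = 2
So g(6) = 2.
Row B is a plain Nim row of size 3, so its Grundy value is 3.
The value of a disjunctive sum is the nim-sum of the parts.
Combined value = 2 ⊕ 3 = 1.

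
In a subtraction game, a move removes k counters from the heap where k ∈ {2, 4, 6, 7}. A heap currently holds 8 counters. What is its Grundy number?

Grundy values for subtraction set {2, 4, 6, 7}:
k:     0  1  2  3  4  5  6  7  8
g(k):  0  0  1  1  2  2  3  3  4
So g(8) = 4.

4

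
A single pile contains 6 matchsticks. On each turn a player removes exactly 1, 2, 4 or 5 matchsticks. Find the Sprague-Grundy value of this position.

0

Build the Grundy sequence with g(k) = mex{g(k−s) : s ∈ {1, 2, 4, 5}, s ≤ k}:
g(0) = mex{} = 0
g(1) = mex{0} = 1
g(2) = mex{0,1} = 2
g(3) = mex{1,2} = 0
g(4) = mex{0,2} = 1
g(5) = mex{0,1} = 2
g(6) = mex{1,2} = 0
So g(6) = 0.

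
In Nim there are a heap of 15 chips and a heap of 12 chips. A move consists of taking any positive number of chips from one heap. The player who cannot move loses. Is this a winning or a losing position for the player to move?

Compute the nim-sum pairwise:
15 ⊕ 12 = 3
The nim-sum is 3 ≠ 0, so this is an N-position: the player to move can win.

Winning position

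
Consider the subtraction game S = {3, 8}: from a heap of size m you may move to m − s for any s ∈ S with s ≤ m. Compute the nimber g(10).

Build the Grundy sequence with g(k) = mex{g(k−s) : s ∈ {3, 8}, s ≤ k}:
k:     0  1  2  3  4  5  6  7  8  9 10
g(k):  0  0  0  1  1  1  0  0  2  1  1
So g(10) = 1.

1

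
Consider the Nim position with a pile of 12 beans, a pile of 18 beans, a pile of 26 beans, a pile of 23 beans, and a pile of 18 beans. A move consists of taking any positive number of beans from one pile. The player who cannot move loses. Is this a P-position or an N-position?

Write each in binary and XOR column by column:
  01100  (12)
  10010  (18)
  11010  (26)
  10111  (23)
  10010  (18)
  -----
  00001  (1)
The nim-sum is 1 ≠ 0, so this is an N-position: the player to move can win.

N-position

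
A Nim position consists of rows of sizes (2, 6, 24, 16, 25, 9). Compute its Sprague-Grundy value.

28

Compute the nim-sum pairwise:
2 ⊕ 6 = 4
4 ⊕ 24 = 28
28 ⊕ 16 = 12
12 ⊕ 25 = 21
21 ⊕ 9 = 28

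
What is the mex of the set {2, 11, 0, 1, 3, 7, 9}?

4

The values 0, 1, 2, 3 are all present; 4 is the first non-negative integer missing from the set.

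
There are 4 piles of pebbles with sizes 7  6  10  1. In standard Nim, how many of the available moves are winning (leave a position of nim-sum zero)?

Bitwise XOR of the heap sizes:
  0111  (7)
  0110  (6)
  1010  (10)
  0001  (1)
  ----
  1010  (10)
The overall nim-sum is X = 10. A pile of size p has a winning move iff p XOR X < p (reduce it to p XOR X).
  7: 7 XOR 10 = 13 ≥ 7 — no move.
  6: 6 XOR 10 = 12 ≥ 6 — no move.
  10: 10 XOR 10 = 0 < 10 — winning move (to 0).
  1: 1 XOR 10 = 11 ≥ 1 — no move.
That gives 1 winning move.

1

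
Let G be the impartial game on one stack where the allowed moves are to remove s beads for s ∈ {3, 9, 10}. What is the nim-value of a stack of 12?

Build the Grundy sequence with g(k) = mex{g(k−s) : s ∈ {3, 9, 10}, s ≤ k}:
g(0) = mex{} = 0
g(1) = mex{} = 0
g(2) = mex{} = 0
g(3) = mex{0} = 1
g(4) = mex{0} = 1
g(5) = mex{0} = 1
g(6) = mex{1} = 0
g(7) = mex{1} = 0
g(8) = mex{1} = 0
g(9) = mex{0} = 1
g(10) = mex{0} = 1
g(11) = mex{0} = 1
g(12) = mex{0,1} = 2
So g(12) = 2.

2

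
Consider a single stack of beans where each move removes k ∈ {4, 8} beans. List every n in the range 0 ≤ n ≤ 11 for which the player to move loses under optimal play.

0, 1, 2, 3

Compute g(0), g(1), … for moves {4, 8}:
k:     0  1  2  3  4  5  6  7  8  9 10 11
g(k):  0  0  0  0  1  1  1  1  2  2  2  2
The P-positions (g = 0) in 0..11 are 0, 1, 2, 3.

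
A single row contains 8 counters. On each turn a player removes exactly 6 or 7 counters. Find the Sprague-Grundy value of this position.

1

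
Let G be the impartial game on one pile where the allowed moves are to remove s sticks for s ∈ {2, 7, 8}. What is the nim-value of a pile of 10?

Compute g(0), g(1), … for moves {2, 7, 8}:
g(0) = mex{} = 0
g(1) = mex{} = 0
g(2) = mex{0} = 1
g(3) = mex{0} = 1
g(4) = mex{1} = 0
g(5) = mex{1} = 0
g(6) = mex{0} = 1
g(7) = mex{0} = 1
g(8) = mex{0,1} = 2
g(9) = mex{0,1} = 2
g(10) = mex{1,2} = 0
So g(10) = 0.

0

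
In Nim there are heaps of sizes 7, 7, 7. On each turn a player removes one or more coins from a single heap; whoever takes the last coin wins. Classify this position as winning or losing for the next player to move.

Winning position

Bitwise XOR of the heap sizes:
  111  (7)
  111  (7)
  111  (7)
  ---
  111  (7)
The nim-sum is 7 ≠ 0, so this is an N-position: the player to move can win.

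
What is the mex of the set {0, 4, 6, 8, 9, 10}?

0 is in the set but 1 is not, so the mex is 1.

1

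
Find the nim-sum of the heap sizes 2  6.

4

Nim-sum: 2 XOR 6 = 4.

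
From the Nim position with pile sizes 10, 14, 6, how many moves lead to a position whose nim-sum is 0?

Compute the nim-sum pairwise:
10 XOR 14 = 4
4 XOR 6 = 2
The overall nim-sum is X = 2. A pile of size p has a winning move iff p XOR X < p (reduce it to p XOR X).
  10: 10 XOR 2 = 8 < 10 — winning move (to 8).
  14: 14 XOR 2 = 12 < 14 — winning move (to 12).
  6: 6 XOR 2 = 4 < 6 — winning move (to 4).
That gives 3 winning moves.

3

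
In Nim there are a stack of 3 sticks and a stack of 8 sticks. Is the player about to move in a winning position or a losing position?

Winning position

Compute the nim-sum pairwise:
3 ⊕ 8 = 11
The nim-sum is 11 ≠ 0, so this is an N-position: the player to move can win.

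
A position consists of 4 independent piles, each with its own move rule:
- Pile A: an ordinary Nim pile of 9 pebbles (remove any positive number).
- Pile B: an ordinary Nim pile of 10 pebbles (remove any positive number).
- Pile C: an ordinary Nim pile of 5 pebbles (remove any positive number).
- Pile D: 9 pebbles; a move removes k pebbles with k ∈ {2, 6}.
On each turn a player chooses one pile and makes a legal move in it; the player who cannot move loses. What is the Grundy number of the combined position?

Pile A is a plain Nim pile of size 9, so its Grundy value is 9.
Pile B is a plain Nim pile of size 10, so its Grundy value is 10.
Pile C is a plain Nim pile of size 5, so its Grundy value is 5.
For pile D, compute g(0), g(1), … with moves {2, 6}:
k:     0  1  2  3  4  5  6  7  8  9
g(k):  0  0  1  1  0  0  1  1  0  0
So g(9) = 0.
By the Sprague-Grundy theorem, the Grundy value of a sum of independent games is the XOR of the component values.
Combined value = 9 XOR 10 XOR 5 XOR 0 = 6.

6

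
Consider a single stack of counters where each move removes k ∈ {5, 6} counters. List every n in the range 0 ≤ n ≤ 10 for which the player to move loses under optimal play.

0, 1, 2, 3, 4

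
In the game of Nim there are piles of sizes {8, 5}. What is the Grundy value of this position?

13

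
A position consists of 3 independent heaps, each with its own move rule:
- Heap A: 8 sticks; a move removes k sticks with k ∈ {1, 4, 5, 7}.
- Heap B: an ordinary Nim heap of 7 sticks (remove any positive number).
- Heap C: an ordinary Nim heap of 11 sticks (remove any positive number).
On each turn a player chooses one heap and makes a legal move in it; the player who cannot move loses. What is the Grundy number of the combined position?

Build the Grundy sequence for heap A with g(k) = mex{g(k−s) : s ∈ {1, 4, 5, 7}, s ≤ k}:
k:     0  1  2  3  4  5  6  7  8
g(k):  0  1  0  1  2  3  2  3  0
So g(8) = 0.
Heap B is a plain Nim heap of size 7, so its Grundy value is 7.
Heap C is a plain Nim heap of size 11, so its Grundy value is 11.
The value of a disjunctive sum is the nim-sum of the parts.
Combined value = 0 ⊕ 7 ⊕ 11 = 12.

12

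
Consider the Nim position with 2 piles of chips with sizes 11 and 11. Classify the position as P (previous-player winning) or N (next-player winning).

Nim-sum: 11 XOR 11 = 0.
The nim-sum is 0, so this is a P-position: the player to move is in a losing position under optimal play.

P-position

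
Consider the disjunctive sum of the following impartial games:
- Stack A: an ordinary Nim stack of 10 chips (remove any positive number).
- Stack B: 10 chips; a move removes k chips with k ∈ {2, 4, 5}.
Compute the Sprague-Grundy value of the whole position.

Stack A is a plain Nim stack of size 10, so its Grundy value is 10.
For stack B, compute g(0), g(1), … with moves {2, 4, 5}:
k:     0  1  2  3  4  5  6  7  8  9 10
g(k):  0  0  1  1  2  2  3  0  0  1  1
So g(10) = 1.
By the Sprague-Grundy theorem, the Grundy value of a sum of independent games is the XOR of the component values.
Combined value = 10 ⊕ 1 = 11.

11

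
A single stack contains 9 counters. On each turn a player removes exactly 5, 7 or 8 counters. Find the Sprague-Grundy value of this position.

Build the Grundy sequence with g(k) = mex{g(k−s) : s ∈ {5, 7, 8}, s ≤ k}:
k:     0  1  2  3  4  5  6  7  8  9
g(k):  0  0  0  0  0  1  1  1  1  1
So g(9) = 1.

1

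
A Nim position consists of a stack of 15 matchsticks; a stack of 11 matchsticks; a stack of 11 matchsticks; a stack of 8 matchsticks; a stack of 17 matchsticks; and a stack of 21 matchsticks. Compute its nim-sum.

3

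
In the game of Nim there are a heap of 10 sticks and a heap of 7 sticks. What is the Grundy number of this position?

13

Nim-sum: 10 ⊕ 7 = 13.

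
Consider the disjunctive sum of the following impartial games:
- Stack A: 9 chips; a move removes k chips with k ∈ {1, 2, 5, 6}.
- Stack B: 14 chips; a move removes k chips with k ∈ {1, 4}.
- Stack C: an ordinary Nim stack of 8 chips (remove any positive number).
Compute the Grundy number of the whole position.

Build the Grundy sequence for stack A with g(k) = mex{g(k−s) : s ∈ {1, 2, 5, 6}, s ≤ k}:
k:     0  1  2  3  4  5  6  7  8  9
g(k):  0  1  2  0  1  2  3  0  1  2
So g(9) = 2.
For stack B, compute g(0), g(1), … with moves {1, 4}:
k:     0  1  2  3  4  5  6  7  8  9 10 11 12 13 14
g(k):  0  1  0  1  2  0  1  0  1  2  0  1  0  1  2
So g(14) = 2.
Stack C is a plain Nim stack of size 8, so its Grundy value is 8.
By the Sprague-Grundy theorem, the Grundy value of a sum of independent games is the XOR of the component values.
Combined value = 2 XOR 2 XOR 8 = 8.

8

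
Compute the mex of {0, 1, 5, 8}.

The values 0, 1 are all present; 2 is the first non-negative integer missing from the set.

2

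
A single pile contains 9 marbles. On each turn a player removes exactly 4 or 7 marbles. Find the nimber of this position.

2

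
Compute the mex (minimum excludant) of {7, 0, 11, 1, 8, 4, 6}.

2

The values 0, 1 are all present; 2 is the first non-negative integer missing from the set.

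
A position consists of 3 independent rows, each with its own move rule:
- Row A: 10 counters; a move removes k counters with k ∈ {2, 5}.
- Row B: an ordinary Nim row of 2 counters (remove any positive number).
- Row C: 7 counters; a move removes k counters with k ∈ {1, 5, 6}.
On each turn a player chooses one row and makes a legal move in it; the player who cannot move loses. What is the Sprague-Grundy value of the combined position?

0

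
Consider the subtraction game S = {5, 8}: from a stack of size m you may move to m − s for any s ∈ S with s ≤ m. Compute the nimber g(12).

2

Build the Grundy sequence with g(k) = mex{g(k−s) : s ∈ {5, 8}, s ≤ k}:
k:     0  1  2  3  4  5  6  7  8  9 10 11 12
g(k):  0  0  0  0  0  1  1  1  1  1  2  2  2
So g(12) = 2.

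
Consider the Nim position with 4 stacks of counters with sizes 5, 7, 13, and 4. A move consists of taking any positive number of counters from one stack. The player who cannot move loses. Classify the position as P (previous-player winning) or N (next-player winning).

N-position

Nim-sum: 5 XOR 7 XOR 13 XOR 4 = 11.
The nim-sum is 11 ≠ 0, so this is an N-position: the player to move can win.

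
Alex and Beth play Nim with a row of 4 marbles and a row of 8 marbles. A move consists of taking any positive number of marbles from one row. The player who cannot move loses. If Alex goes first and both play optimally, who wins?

Alex wins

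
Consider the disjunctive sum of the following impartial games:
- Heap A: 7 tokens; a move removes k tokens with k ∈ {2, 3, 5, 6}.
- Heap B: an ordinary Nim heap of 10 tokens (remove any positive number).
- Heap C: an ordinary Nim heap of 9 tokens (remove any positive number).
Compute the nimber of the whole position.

0

Build the Grundy sequence for heap A with g(k) = mex{g(k−s) : s ∈ {2, 3, 5, 6}, s ≤ k}:
g(0) = mex{} = 0
g(1) = mex{} = 0
g(2) = mex{0} = 1
g(3) = mex{0} = 1
g(4) = mex{0,1} = 2
g(5) = mex{0,1} = 2
g(6) = mex{0,1,2} = 3
g(7) = mex{0,1,2} = 3
So g(7) = 3.
Heap B is a plain Nim heap of size 10, so its Grundy value is 10.
Heap C is a plain Nim heap of size 9, so its Grundy value is 9.
By the Sprague-Grundy theorem, the Grundy value of a sum of independent games is the XOR of the component values.
Combined value = 3 ⊕ 10 ⊕ 9 = 0.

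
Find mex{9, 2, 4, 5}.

0 is not in the set, so the mex is 0.

0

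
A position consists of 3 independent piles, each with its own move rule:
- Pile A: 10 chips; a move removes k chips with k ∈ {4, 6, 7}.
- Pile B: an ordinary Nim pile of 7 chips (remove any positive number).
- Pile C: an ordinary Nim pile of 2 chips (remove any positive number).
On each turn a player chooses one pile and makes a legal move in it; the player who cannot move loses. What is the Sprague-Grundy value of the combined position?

Build the Grundy sequence for pile A with g(k) = mex{g(k−s) : s ∈ {4, 6, 7}, s ≤ k}:
k:     0  1  2  3  4  5  6  7  8  9 10
g(k):  0  0  0  0  1  1  1  1  2  2  2
So g(10) = 2.
Pile B is a plain Nim pile of size 7, so its Grundy value is 7.
Pile C is a plain Nim pile of size 2, so its Grundy value is 2.
The value of a disjunctive sum is the nim-sum of the parts.
Combined value = 2 XOR 7 XOR 2 = 7.

7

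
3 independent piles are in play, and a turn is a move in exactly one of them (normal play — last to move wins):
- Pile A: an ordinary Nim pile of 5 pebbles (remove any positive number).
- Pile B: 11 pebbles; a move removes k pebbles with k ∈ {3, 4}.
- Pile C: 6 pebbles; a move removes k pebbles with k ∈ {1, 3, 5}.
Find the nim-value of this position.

4

Pile A is a plain Nim pile of size 5, so its Grundy value is 5.
For pile B, compute g(0), g(1), … with moves {3, 4}:
g(0) = mex{} = 0
g(1) = mex{} = 0
g(2) = mex{} = 0
g(3) = mex{0} = 1
g(4) = mex{0} = 1
g(5) = mex{0} = 1
g(6) = mex{0,1} = 2
g(7) = mex{1} = 0
g(8) = mex{1} = 0
g(9) = mex{1,2} = 0
g(10) = mex{0,2} = 1
g(11) = mex{0} = 1
So g(11) = 1.
For pile C, compute g(0), g(1), … with moves {1, 3, 5}:
g(0) = mex{} = 0
g(1) = mex{0} = 1
g(2) = mex{1} = 0
g(3) = mex{0} = 1
g(4) = mex{1} = 0
g(5) = mex{0} = 1
g(6) = mex{1} = 0
So g(6) = 0.
The value of a disjunctive sum is the nim-sum of the parts.
Combined value = 5 XOR 1 XOR 0 = 4.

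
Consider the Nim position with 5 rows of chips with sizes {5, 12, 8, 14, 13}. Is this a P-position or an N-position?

N-position

Nim-sum: 5 ^ 12 ^ 8 ^ 14 ^ 13 = 2.
The nim-sum is 2 ≠ 0, so this is an N-position: the player to move can win.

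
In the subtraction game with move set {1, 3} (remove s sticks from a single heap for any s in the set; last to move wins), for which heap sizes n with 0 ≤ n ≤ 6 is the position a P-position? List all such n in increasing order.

0, 2, 4, 6

Build the Grundy sequence with g(k) = mex{g(k−s) : s ∈ {1, 3}, s ≤ k}:
k:     0  1  2  3  4  5  6
g(k):  0  1  0  1  0  1  0
The P-positions (g = 0) in 0..6 are 0, 2, 4, 6.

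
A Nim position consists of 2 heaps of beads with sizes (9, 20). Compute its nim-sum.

29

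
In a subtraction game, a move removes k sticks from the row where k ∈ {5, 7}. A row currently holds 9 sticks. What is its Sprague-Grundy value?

1

Build the Grundy sequence with g(k) = mex{g(k−s) : s ∈ {5, 7}, s ≤ k}:
k:     0  1  2  3  4  5  6  7  8  9
g(k):  0  0  0  0  0  1  1  1  1  1
So g(9) = 1.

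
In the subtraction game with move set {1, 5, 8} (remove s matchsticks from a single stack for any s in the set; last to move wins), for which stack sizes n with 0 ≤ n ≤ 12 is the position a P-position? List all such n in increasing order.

Compute g(0), g(1), … for moves {1, 5, 8}:
g(0) = mex{} = 0
g(1) = mex{0} = 1
g(2) = mex{1} = 0
g(3) = mex{0} = 1
g(4) = mex{1} = 0
g(5) = mex{0} = 1
g(6) = mex{1} = 0
g(7) = mex{0} = 1
g(8) = mex{0,1} = 2
g(9) = mex{0,1,2} = 3
g(10) = mex{0,1,3} = 2
g(11) = mex{0,1,2} = 3
g(12) = mex{0,1,3} = 2
The P-positions (g = 0) in 0..12 are 0, 2, 4, 6.

0, 2, 4, 6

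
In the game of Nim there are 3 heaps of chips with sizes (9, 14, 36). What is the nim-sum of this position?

Compute the nim-sum pairwise:
9 ^ 14 = 7
7 ^ 36 = 35

35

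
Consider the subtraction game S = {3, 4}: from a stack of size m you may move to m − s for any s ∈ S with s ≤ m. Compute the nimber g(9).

0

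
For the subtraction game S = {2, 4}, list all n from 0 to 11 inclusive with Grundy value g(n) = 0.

0, 1, 6, 7

Grundy values for subtraction set {2, 4}:
g(0) = mex{} = 0
g(1) = mex{} = 0
g(2) = mex{0} = 1
g(3) = mex{0} = 1
g(4) = mex{0,1} = 2
g(5) = mex{0,1} = 2
g(6) = mex{1,2} = 0
g(7) = mex{1,2} = 0
g(8) = mex{0,2} = 1
g(9) = mex{0,2} = 1
g(10) = mex{0,1} = 2
g(11) = mex{0,1} = 2
The P-positions (g = 0) in 0..11 are 0, 1, 6, 7.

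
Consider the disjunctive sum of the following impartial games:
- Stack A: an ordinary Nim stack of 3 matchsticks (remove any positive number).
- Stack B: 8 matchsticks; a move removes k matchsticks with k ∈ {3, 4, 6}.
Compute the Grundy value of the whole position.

Stack A is a plain Nim stack of size 3, so its Grundy value is 3.
For stack B, compute g(0), g(1), … with moves {3, 4, 6}:
g(0) = mex{} = 0
g(1) = mex{} = 0
g(2) = mex{} = 0
g(3) = mex{0} = 1
g(4) = mex{0} = 1
g(5) = mex{0} = 1
g(6) = mex{0,1} = 2
g(7) = mex{0,1} = 2
g(8) = mex{0,1} = 2
So g(8) = 2.
The value of a disjunctive sum is the nim-sum of the parts.
Combined value = 3 XOR 2 = 1.

1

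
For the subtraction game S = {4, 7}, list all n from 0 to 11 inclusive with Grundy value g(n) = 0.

0, 1, 2, 3, 11

Build the Grundy sequence with g(k) = mex{g(k−s) : s ∈ {4, 7}, s ≤ k}:
g(0) = mex{} = 0
g(1) = mex{} = 0
g(2) = mex{} = 0
g(3) = mex{} = 0
g(4) = mex{0} = 1
g(5) = mex{0} = 1
g(6) = mex{0} = 1
g(7) = mex{0} = 1
g(8) = mex{0,1} = 2
g(9) = mex{0,1} = 2
g(10) = mex{0,1} = 2
g(11) = mex{1} = 0
The P-positions (g = 0) in 0..11 are 0, 1, 2, 3, 11.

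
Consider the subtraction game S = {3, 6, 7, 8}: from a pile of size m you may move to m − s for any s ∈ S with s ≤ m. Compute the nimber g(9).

3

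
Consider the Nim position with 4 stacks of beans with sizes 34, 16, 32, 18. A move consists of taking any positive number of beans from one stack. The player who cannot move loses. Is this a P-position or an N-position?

P-position

In binary:
  100010  (34)
  010000  (16)
  100000  (32)
  010010  (18)
  ------
  000000  (0)
The nim-sum is 0, so this is a P-position: the player to move is in a losing position under optimal play.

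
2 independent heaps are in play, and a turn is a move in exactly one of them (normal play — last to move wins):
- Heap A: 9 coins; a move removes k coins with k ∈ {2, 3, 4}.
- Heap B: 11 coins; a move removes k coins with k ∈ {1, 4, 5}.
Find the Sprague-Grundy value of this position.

0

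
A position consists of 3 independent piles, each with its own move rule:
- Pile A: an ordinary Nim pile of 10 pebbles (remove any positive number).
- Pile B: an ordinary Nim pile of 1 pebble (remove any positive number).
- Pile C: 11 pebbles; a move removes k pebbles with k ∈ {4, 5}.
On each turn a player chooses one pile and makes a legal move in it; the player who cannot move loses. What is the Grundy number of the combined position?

Pile A is a plain Nim pile of size 10, so its Grundy value is 10.
Pile B is a plain Nim pile of size 1, so its Grundy value is 1.
For pile C, compute g(0), g(1), … with moves {4, 5}:
k:     0  1  2  3  4  5  6  7  8  9 10 11
g(k):  0  0  0  0  1  1  1  1  2  0  0  0
So g(11) = 0.
By the Sprague-Grundy theorem, the Grundy value of a sum of independent games is the XOR of the component values.
Combined value = 10 ⊕ 1 ⊕ 0 = 11.

11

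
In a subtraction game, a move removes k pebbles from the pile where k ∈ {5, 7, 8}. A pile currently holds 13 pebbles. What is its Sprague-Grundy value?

0

Grundy values for subtraction set {5, 7, 8}:
k:     0  1  2  3  4  5  6  7  8  9 10 11 12 13
g(k):  0  0  0  0  0  1  1  1  1  1  2  2  2  0
So g(13) = 0.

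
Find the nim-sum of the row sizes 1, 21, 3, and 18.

5

Write each in binary and XOR column by column:
  00001  (1)
  10101  (21)
  00011  (3)
  10010  (18)
  -----
  00101  (5)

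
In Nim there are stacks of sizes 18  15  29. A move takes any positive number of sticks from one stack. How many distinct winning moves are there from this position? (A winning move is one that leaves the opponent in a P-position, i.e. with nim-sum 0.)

0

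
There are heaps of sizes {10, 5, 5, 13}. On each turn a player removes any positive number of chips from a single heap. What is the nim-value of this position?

7

Compute the nim-sum pairwise:
10 ⊕ 5 = 15
15 ⊕ 5 = 10
10 ⊕ 13 = 7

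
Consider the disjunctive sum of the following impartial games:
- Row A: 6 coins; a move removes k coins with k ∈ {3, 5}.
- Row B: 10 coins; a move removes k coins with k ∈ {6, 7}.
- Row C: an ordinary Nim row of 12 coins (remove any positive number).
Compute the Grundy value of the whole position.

15

Grundy values for row A (subtraction set {3, 5}):
k:     0  1  2  3  4  5  6
g(k):  0  0  0  1  1  1  2
So g(6) = 2.
For row B, compute g(0), g(1), … with moves {6, 7}:
g(0) = mex{} = 0
g(1) = mex{} = 0
g(2) = mex{} = 0
g(3) = mex{} = 0
g(4) = mex{} = 0
g(5) = mex{} = 0
g(6) = mex{0} = 1
g(7) = mex{0} = 1
g(8) = mex{0} = 1
g(9) = mex{0} = 1
g(10) = mex{0} = 1
So g(10) = 1.
Row C is a plain Nim row of size 12, so its Grundy value is 12.
By the Sprague-Grundy theorem, the Grundy value of a sum of independent games is the XOR of the component values.
Combined value = 2 XOR 1 XOR 12 = 15.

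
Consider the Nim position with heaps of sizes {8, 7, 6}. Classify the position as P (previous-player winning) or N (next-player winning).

Compute the nim-sum pairwise:
8 ^ 7 = 15
15 ^ 6 = 9
The nim-sum is 9 ≠ 0, so this is an N-position: the player to move can win.

N-position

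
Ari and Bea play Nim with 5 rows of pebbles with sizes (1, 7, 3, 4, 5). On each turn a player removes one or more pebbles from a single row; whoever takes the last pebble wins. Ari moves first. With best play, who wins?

In binary:
  001  (1)
  111  (7)
  011  (3)
  100  (4)
  101  (5)
  ---
  100  (4)
The nim-sum is 4 ≠ 0, so this is an N-position: the player to move can win; Ari has a winning move.

Ari wins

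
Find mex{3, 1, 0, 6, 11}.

2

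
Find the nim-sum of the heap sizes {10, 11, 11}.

10

Compute the nim-sum pairwise:
10 ⊕ 11 = 1
1 ⊕ 11 = 10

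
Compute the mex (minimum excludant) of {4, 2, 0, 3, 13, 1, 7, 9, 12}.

5

The values 0, 1, 2, 3, 4 are all present; 5 is the first non-negative integer missing from the set.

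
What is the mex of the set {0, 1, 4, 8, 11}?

2

The values 0, 1 are all present; 2 is the first non-negative integer missing from the set.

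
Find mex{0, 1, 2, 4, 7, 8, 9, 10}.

The values 0, 1, 2 are all present; 3 is the first non-negative integer missing from the set.

3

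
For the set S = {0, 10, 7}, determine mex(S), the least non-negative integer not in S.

1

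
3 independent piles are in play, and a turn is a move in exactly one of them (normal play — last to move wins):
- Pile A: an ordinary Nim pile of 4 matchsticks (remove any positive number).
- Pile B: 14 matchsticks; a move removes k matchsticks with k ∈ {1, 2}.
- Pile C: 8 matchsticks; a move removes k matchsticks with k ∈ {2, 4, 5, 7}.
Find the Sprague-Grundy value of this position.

Pile A is a plain Nim pile of size 4, so its Grundy value is 4.
Grundy values for pile B (subtraction set {1, 2}):
g(0) = mex{} = 0
g(1) = mex{0} = 1
g(2) = mex{0,1} = 2
g(3) = mex{1,2} = 0
g(4) = mex{0,2} = 1
g(5) = mex{0,1} = 2
g(6) = mex{1,2} = 0
g(7) = mex{0,2} = 1
g(8) = mex{0,1} = 2
g(9) = mex{1,2} = 0
g(10) = mex{0,2} = 1
g(11) = mex{0,1} = 2
g(12) = mex{1,2} = 0
g(13) = mex{0,2} = 1
g(14) = mex{0,1} = 2
So g(14) = 2.
Build the Grundy sequence for pile C with g(k) = mex{g(k−s) : s ∈ {2, 4, 5, 7}, s ≤ k}:
g(0) = mex{} = 0
g(1) = mex{} = 0
g(2) = mex{0} = 1
g(3) = mex{0} = 1
g(4) = mex{0,1} = 2
g(5) = mex{0,1} = 2
g(6) = mex{0,1,2} = 3
g(7) = mex{0,1,2} = 3
g(8) = mex{0,1,2,3} = 4
So g(8) = 4.
The value of a disjunctive sum is the nim-sum of the parts.
Combined value = 4 XOR 2 XOR 4 = 2.

2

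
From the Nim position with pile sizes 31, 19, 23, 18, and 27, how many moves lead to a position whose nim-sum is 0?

Write each in binary and XOR column by column:
  11111  (31)
  10011  (19)
  10111  (23)
  10010  (18)
  11011  (27)
  -----
  10010  (18)
The overall nim-sum is X = 18. A pile of size p has a winning move iff p XOR X < p (reduce it to p XOR X).
  31: 31 XOR 18 = 13 < 31 — winning move (to 13).
  19: 19 XOR 18 = 1 < 19 — winning move (to 1).
  23: 23 XOR 18 = 5 < 23 — winning move (to 5).
  18: 18 XOR 18 = 0 < 18 — winning move (to 0).
  27: 27 XOR 18 = 9 < 27 — winning move (to 9).
That gives 5 winning moves.

5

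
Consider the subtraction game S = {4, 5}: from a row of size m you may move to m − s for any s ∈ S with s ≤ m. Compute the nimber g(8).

2

Compute g(0), g(1), … for moves {4, 5}:
g(0) = mex{} = 0
g(1) = mex{} = 0
g(2) = mex{} = 0
g(3) = mex{} = 0
g(4) = mex{0} = 1
g(5) = mex{0} = 1
g(6) = mex{0} = 1
g(7) = mex{0} = 1
g(8) = mex{0,1} = 2
So g(8) = 2.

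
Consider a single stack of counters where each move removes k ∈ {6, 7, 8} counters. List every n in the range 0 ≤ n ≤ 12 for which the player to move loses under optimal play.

0, 1, 2, 3, 4, 5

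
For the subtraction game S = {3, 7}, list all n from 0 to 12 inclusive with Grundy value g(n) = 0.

0, 1, 2, 6, 10, 11, 12

Compute g(0), g(1), … for moves {3, 7}:
k:     0  1  2  3  4  5  6  7  8  9 10 11 12
g(k):  0  0  0  1  1  1  0  2  2  1  0  0  0
The P-positions (g = 0) in 0..12 are 0, 1, 2, 6, 10, 11, 12.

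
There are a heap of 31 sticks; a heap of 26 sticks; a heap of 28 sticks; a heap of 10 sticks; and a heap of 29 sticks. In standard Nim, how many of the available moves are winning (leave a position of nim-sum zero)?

5

Write each in binary and XOR column by column:
  11111  (31)
  11010  (26)
  11100  (28)
  01010  (10)
  11101  (29)
  -----
  01110  (14)
The overall nim-sum is X = 14. A heap of size p has a winning move iff p XOR X < p (reduce it to p XOR X).
  31: 31 XOR 14 = 17 < 31 — winning move (to 17).
  26: 26 XOR 14 = 20 < 26 — winning move (to 20).
  28: 28 XOR 14 = 18 < 28 — winning move (to 18).
  10: 10 XOR 14 = 4 < 10 — winning move (to 4).
  29: 29 XOR 14 = 19 < 29 — winning move (to 19).
That gives 5 winning moves.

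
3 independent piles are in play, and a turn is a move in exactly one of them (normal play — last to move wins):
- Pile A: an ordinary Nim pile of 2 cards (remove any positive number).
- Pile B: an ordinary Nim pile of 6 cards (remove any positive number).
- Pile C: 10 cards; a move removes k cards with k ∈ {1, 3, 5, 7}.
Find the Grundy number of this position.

4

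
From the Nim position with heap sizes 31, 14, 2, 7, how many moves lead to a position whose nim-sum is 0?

Write each in binary and XOR column by column:
  11111  (31)
  01110  (14)
  00010  (2)
  00111  (7)
  -----
  10100  (20)
The overall nim-sum is X = 20. A heap of size p has a winning move iff p XOR X < p (reduce it to p XOR X).
  31: 31 XOR 20 = 11 < 31 — winning move (to 11).
  14: 14 XOR 20 = 26 ≥ 14 — no move.
  2: 2 XOR 20 = 22 ≥ 2 — no move.
  7: 7 XOR 20 = 19 ≥ 7 — no move.
That gives 1 winning move.

1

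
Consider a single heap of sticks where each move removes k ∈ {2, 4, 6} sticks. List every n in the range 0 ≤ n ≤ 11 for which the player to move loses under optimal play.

0, 1, 8, 9

Grundy values for subtraction set {2, 4, 6}:
k:     0  1  2  3  4  5  6  7  8  9 10 11
g(k):  0  0  1  1  2  2  3  3  0  0  1  1
The P-positions (g = 0) in 0..11 are 0, 1, 8, 9.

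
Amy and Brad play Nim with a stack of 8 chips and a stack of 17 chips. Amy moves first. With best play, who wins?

Compute the nim-sum pairwise:
8 ⊕ 17 = 25
The nim-sum is 25 ≠ 0, so this is an N-position: the player to move can win; Amy has a winning move.

Amy wins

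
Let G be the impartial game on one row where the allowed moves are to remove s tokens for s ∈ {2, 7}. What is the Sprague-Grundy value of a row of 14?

0

Compute g(0), g(1), … for moves {2, 7}:
k:     0  1  2  3  4  5  6  7  8  9 10 11 12 13 14
g(k):  0  0  1  1  0  0  1  1  2  0  0  1  1  0  0
So g(14) = 0.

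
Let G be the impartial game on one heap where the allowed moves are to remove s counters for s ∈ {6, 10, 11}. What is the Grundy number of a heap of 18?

Build the Grundy sequence with g(k) = mex{g(k−s) : s ∈ {6, 10, 11}, s ≤ k}:
k:     0  1  2  3  4  5  6  7  8  9 10 11 12 13 14 15 16 17 18
g(k):  0  0  0  0  0  0  1  1  1  1  1  1  2  2  2  2  2  0  0
So g(18) = 0.

0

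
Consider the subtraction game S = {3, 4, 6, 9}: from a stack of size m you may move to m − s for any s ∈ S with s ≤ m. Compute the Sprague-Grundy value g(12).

0

Build the Grundy sequence with g(k) = mex{g(k−s) : s ∈ {3, 4, 6, 9}, s ≤ k}:
g(0) = mex{} = 0
g(1) = mex{} = 0
g(2) = mex{} = 0
g(3) = mex{0} = 1
g(4) = mex{0} = 1
g(5) = mex{0} = 1
g(6) = mex{0,1} = 2
g(7) = mex{0,1} = 2
g(8) = mex{0,1} = 2
g(9) = mex{0,1,2} = 3
g(10) = mex{0,1,2} = 3
g(11) = mex{0,1,2} = 3
g(12) = mex{1,2,3} = 0
So g(12) = 0.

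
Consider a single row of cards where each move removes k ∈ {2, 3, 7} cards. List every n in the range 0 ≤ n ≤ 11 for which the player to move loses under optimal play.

0, 1, 5, 6, 10, 11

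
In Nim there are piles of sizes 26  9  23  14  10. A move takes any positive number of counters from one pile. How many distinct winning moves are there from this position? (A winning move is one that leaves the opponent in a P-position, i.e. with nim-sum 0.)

Compute the nim-sum pairwise:
26 XOR 9 = 19
19 XOR 23 = 4
4 XOR 14 = 10
10 XOR 10 = 0
The nim-sum is already 0, so every move leaves a nonzero nim-sum — there are no winning moves.

0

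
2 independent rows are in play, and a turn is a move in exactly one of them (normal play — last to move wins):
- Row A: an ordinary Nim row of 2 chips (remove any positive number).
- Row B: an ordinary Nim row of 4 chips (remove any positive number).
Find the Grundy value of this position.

6

Row A is a plain Nim row of size 2, so its Grundy value is 2.
Row B is a plain Nim row of size 4, so its Grundy value is 4.
By the Sprague-Grundy theorem, the Grundy value of a sum of independent games is the XOR of the component values.
Combined value = 2 ⊕ 4 = 6.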